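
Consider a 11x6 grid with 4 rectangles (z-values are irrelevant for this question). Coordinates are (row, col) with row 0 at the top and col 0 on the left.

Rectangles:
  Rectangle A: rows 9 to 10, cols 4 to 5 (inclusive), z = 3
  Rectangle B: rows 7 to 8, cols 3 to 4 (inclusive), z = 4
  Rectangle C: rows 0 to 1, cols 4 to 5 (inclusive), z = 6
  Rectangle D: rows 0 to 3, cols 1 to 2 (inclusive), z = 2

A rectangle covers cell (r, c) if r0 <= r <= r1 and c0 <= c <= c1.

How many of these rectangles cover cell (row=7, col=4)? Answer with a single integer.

Check cell (7,4):
  A: rows 9-10 cols 4-5 -> outside (row miss)
  B: rows 7-8 cols 3-4 -> covers
  C: rows 0-1 cols 4-5 -> outside (row miss)
  D: rows 0-3 cols 1-2 -> outside (row miss)
Count covering = 1

Answer: 1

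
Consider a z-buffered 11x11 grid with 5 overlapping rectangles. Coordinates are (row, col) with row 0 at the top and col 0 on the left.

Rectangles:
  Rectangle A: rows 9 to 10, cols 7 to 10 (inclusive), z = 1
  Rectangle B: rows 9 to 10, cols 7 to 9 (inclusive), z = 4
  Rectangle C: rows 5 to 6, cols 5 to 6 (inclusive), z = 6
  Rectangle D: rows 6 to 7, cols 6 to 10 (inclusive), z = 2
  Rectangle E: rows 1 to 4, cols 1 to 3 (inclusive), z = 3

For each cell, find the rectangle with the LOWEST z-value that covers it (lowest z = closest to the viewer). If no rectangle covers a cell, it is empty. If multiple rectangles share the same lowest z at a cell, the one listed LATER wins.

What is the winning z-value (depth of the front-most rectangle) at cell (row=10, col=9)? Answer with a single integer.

Answer: 1

Derivation:
Check cell (10,9):
  A: rows 9-10 cols 7-10 z=1 -> covers; best now A (z=1)
  B: rows 9-10 cols 7-9 z=4 -> covers; best now A (z=1)
  C: rows 5-6 cols 5-6 -> outside (row miss)
  D: rows 6-7 cols 6-10 -> outside (row miss)
  E: rows 1-4 cols 1-3 -> outside (row miss)
Winner: A at z=1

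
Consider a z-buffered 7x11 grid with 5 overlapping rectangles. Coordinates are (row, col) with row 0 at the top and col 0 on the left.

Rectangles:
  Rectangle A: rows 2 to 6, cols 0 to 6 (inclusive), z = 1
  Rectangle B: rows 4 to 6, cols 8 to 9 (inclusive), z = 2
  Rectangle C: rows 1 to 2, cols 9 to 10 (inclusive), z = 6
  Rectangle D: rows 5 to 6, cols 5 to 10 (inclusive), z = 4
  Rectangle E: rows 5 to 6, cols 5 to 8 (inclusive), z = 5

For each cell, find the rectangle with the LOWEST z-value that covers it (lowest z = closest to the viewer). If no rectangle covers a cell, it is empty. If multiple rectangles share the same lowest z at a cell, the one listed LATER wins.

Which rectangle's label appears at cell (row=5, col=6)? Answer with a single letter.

Check cell (5,6):
  A: rows 2-6 cols 0-6 z=1 -> covers; best now A (z=1)
  B: rows 4-6 cols 8-9 -> outside (col miss)
  C: rows 1-2 cols 9-10 -> outside (row miss)
  D: rows 5-6 cols 5-10 z=4 -> covers; best now A (z=1)
  E: rows 5-6 cols 5-8 z=5 -> covers; best now A (z=1)
Winner: A at z=1

Answer: A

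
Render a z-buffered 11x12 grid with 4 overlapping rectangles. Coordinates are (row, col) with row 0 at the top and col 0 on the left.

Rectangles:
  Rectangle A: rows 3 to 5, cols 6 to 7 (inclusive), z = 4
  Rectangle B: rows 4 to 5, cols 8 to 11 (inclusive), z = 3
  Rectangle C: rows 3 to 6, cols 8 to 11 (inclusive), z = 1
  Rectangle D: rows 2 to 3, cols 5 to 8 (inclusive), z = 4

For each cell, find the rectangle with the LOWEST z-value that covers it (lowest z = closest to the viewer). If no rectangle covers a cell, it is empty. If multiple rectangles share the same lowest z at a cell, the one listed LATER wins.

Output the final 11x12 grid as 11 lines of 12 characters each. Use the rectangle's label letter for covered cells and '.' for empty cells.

............
............
.....DDDD...
.....DDDCCCC
......AACCCC
......AACCCC
........CCCC
............
............
............
............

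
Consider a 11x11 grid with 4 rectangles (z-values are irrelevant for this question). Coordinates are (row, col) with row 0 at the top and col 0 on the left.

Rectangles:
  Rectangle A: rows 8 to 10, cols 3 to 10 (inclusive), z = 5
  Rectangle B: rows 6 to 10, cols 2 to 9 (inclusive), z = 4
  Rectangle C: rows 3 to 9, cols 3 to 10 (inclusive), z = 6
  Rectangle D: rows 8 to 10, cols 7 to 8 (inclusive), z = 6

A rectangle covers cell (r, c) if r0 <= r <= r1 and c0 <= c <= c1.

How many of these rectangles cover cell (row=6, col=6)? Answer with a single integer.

Answer: 2

Derivation:
Check cell (6,6):
  A: rows 8-10 cols 3-10 -> outside (row miss)
  B: rows 6-10 cols 2-9 -> covers
  C: rows 3-9 cols 3-10 -> covers
  D: rows 8-10 cols 7-8 -> outside (row miss)
Count covering = 2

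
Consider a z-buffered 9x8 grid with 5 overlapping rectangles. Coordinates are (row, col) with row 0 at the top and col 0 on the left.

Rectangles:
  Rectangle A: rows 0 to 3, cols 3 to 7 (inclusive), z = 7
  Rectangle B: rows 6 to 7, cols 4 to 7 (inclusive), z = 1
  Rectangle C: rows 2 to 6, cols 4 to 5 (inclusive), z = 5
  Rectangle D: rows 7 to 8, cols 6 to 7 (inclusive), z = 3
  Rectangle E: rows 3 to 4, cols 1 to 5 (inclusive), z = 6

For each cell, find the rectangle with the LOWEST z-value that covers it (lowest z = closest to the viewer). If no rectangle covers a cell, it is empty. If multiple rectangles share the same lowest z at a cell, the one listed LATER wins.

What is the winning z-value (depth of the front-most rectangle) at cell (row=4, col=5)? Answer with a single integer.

Check cell (4,5):
  A: rows 0-3 cols 3-7 -> outside (row miss)
  B: rows 6-7 cols 4-7 -> outside (row miss)
  C: rows 2-6 cols 4-5 z=5 -> covers; best now C (z=5)
  D: rows 7-8 cols 6-7 -> outside (row miss)
  E: rows 3-4 cols 1-5 z=6 -> covers; best now C (z=5)
Winner: C at z=5

Answer: 5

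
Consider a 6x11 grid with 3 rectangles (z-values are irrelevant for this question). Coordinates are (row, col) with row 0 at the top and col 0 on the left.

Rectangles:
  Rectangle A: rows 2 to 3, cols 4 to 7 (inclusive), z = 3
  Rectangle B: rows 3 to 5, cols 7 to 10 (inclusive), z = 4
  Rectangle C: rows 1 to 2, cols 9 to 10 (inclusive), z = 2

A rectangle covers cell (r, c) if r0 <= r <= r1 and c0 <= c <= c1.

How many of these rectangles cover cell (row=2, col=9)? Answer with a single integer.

Answer: 1

Derivation:
Check cell (2,9):
  A: rows 2-3 cols 4-7 -> outside (col miss)
  B: rows 3-5 cols 7-10 -> outside (row miss)
  C: rows 1-2 cols 9-10 -> covers
Count covering = 1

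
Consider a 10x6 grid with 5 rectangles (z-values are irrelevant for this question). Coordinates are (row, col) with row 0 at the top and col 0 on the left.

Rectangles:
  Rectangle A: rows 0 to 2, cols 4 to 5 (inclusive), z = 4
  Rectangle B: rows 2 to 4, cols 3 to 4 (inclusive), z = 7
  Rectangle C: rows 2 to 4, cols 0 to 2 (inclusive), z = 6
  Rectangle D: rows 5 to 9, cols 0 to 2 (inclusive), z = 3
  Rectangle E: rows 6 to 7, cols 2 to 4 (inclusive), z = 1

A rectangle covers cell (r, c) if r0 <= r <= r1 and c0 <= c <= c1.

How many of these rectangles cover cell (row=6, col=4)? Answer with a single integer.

Answer: 1

Derivation:
Check cell (6,4):
  A: rows 0-2 cols 4-5 -> outside (row miss)
  B: rows 2-4 cols 3-4 -> outside (row miss)
  C: rows 2-4 cols 0-2 -> outside (row miss)
  D: rows 5-9 cols 0-2 -> outside (col miss)
  E: rows 6-7 cols 2-4 -> covers
Count covering = 1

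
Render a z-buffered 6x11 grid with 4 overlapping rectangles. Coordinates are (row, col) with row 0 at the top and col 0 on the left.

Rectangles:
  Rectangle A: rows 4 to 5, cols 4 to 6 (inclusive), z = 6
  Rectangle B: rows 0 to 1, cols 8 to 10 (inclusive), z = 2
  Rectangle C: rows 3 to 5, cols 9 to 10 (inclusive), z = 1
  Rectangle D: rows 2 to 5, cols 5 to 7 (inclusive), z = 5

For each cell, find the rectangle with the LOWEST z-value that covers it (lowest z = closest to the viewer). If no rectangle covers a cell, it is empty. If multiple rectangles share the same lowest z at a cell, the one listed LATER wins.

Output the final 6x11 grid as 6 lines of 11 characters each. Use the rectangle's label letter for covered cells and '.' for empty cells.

........BBB
........BBB
.....DDD...
.....DDD.CC
....ADDD.CC
....ADDD.CC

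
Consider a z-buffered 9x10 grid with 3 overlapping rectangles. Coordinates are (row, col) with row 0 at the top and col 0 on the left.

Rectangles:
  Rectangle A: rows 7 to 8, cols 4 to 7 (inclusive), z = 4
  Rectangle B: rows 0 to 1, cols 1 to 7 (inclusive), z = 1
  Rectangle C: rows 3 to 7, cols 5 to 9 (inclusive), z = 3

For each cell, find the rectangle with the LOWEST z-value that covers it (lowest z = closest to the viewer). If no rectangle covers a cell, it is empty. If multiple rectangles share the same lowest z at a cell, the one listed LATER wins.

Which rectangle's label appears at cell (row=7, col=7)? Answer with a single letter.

Answer: C

Derivation:
Check cell (7,7):
  A: rows 7-8 cols 4-7 z=4 -> covers; best now A (z=4)
  B: rows 0-1 cols 1-7 -> outside (row miss)
  C: rows 3-7 cols 5-9 z=3 -> covers; best now C (z=3)
Winner: C at z=3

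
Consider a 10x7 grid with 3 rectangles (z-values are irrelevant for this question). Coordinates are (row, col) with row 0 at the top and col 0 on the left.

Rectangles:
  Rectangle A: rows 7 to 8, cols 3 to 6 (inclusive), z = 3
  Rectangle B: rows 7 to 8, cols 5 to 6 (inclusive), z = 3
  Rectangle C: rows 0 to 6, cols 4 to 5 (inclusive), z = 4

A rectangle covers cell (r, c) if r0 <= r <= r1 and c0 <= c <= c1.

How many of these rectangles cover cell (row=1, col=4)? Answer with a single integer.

Answer: 1

Derivation:
Check cell (1,4):
  A: rows 7-8 cols 3-6 -> outside (row miss)
  B: rows 7-8 cols 5-6 -> outside (row miss)
  C: rows 0-6 cols 4-5 -> covers
Count covering = 1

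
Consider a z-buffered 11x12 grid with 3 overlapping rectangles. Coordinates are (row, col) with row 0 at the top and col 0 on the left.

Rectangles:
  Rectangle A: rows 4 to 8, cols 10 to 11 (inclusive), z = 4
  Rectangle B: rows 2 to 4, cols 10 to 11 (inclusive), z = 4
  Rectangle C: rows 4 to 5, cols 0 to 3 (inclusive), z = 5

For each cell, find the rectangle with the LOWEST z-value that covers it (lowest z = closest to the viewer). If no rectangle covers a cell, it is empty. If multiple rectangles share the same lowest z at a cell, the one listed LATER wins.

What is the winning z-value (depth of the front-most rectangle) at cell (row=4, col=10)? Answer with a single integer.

Check cell (4,10):
  A: rows 4-8 cols 10-11 z=4 -> covers; best now A (z=4)
  B: rows 2-4 cols 10-11 z=4 -> covers; best now B (z=4)
  C: rows 4-5 cols 0-3 -> outside (col miss)
Winner: B at z=4

Answer: 4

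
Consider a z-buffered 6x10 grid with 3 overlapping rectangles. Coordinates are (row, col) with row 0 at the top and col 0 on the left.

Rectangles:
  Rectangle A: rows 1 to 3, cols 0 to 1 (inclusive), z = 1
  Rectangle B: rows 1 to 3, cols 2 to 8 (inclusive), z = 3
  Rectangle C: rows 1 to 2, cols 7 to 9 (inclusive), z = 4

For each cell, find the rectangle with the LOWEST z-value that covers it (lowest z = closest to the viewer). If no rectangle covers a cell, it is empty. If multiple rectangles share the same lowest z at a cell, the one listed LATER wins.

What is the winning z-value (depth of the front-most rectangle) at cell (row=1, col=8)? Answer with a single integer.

Answer: 3

Derivation:
Check cell (1,8):
  A: rows 1-3 cols 0-1 -> outside (col miss)
  B: rows 1-3 cols 2-8 z=3 -> covers; best now B (z=3)
  C: rows 1-2 cols 7-9 z=4 -> covers; best now B (z=3)
Winner: B at z=3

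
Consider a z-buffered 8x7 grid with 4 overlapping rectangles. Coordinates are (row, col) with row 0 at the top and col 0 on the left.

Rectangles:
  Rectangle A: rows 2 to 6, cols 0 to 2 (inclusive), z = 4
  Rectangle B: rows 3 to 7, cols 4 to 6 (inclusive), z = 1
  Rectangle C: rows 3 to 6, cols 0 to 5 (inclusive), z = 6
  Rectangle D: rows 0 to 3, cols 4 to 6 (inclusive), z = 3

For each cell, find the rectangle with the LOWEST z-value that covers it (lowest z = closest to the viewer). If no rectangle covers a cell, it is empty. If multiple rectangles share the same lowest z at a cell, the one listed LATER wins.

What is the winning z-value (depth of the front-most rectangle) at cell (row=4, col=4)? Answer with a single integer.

Answer: 1

Derivation:
Check cell (4,4):
  A: rows 2-6 cols 0-2 -> outside (col miss)
  B: rows 3-7 cols 4-6 z=1 -> covers; best now B (z=1)
  C: rows 3-6 cols 0-5 z=6 -> covers; best now B (z=1)
  D: rows 0-3 cols 4-6 -> outside (row miss)
Winner: B at z=1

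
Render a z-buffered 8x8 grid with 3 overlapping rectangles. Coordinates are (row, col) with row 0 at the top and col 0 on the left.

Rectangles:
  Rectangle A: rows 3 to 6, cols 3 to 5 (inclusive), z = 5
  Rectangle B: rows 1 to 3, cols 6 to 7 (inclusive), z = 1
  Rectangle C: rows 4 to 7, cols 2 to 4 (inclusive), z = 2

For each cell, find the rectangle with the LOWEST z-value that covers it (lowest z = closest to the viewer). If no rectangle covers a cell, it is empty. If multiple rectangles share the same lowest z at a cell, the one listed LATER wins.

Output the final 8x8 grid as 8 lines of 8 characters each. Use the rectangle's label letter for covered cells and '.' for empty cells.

........
......BB
......BB
...AAABB
..CCCA..
..CCCA..
..CCCA..
..CCC...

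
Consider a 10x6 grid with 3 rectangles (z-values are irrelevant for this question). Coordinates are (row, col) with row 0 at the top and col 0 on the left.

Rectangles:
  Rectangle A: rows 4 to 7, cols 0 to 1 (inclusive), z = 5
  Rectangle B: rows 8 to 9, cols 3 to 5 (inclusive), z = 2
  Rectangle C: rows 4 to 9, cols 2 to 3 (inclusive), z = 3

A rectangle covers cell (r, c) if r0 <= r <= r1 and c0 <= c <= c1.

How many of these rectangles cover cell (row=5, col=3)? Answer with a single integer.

Check cell (5,3):
  A: rows 4-7 cols 0-1 -> outside (col miss)
  B: rows 8-9 cols 3-5 -> outside (row miss)
  C: rows 4-9 cols 2-3 -> covers
Count covering = 1

Answer: 1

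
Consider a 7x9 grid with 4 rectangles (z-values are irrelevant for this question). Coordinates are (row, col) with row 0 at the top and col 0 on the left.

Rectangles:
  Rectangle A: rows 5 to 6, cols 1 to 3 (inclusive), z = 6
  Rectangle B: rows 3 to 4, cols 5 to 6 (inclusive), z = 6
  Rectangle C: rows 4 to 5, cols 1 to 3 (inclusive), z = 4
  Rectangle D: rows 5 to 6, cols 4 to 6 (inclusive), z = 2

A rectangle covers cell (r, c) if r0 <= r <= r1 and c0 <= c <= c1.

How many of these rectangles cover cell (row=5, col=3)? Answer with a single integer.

Answer: 2

Derivation:
Check cell (5,3):
  A: rows 5-6 cols 1-3 -> covers
  B: rows 3-4 cols 5-6 -> outside (row miss)
  C: rows 4-5 cols 1-3 -> covers
  D: rows 5-6 cols 4-6 -> outside (col miss)
Count covering = 2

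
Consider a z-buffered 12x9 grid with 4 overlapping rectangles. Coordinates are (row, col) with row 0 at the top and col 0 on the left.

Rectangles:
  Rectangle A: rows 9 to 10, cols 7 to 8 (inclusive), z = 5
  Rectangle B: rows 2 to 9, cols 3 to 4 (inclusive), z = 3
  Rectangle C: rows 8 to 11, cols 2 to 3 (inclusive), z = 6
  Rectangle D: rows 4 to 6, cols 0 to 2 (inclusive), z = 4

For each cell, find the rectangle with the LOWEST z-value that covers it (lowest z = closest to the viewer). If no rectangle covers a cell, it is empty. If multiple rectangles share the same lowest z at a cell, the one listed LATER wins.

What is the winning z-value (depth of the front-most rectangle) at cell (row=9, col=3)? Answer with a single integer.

Check cell (9,3):
  A: rows 9-10 cols 7-8 -> outside (col miss)
  B: rows 2-9 cols 3-4 z=3 -> covers; best now B (z=3)
  C: rows 8-11 cols 2-3 z=6 -> covers; best now B (z=3)
  D: rows 4-6 cols 0-2 -> outside (row miss)
Winner: B at z=3

Answer: 3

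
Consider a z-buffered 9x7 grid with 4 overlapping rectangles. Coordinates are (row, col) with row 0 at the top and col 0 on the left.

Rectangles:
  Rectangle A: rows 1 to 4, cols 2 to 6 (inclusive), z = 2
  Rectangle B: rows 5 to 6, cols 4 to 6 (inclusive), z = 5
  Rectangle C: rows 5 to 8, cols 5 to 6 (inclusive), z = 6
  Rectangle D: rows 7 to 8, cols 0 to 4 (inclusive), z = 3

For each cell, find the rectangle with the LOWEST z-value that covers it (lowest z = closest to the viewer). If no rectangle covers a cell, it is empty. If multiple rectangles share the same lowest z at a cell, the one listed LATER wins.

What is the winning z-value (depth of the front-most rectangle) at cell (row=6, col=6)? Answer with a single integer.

Answer: 5

Derivation:
Check cell (6,6):
  A: rows 1-4 cols 2-6 -> outside (row miss)
  B: rows 5-6 cols 4-6 z=5 -> covers; best now B (z=5)
  C: rows 5-8 cols 5-6 z=6 -> covers; best now B (z=5)
  D: rows 7-8 cols 0-4 -> outside (row miss)
Winner: B at z=5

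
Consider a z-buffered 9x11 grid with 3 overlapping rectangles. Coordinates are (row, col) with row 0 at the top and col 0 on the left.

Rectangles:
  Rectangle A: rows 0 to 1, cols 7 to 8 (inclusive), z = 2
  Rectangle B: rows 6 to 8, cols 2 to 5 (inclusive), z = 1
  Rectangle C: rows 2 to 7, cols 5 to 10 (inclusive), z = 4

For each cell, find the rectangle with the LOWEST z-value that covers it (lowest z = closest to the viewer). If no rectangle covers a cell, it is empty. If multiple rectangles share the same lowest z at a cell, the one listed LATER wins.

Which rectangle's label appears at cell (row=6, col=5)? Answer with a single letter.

Check cell (6,5):
  A: rows 0-1 cols 7-8 -> outside (row miss)
  B: rows 6-8 cols 2-5 z=1 -> covers; best now B (z=1)
  C: rows 2-7 cols 5-10 z=4 -> covers; best now B (z=1)
Winner: B at z=1

Answer: B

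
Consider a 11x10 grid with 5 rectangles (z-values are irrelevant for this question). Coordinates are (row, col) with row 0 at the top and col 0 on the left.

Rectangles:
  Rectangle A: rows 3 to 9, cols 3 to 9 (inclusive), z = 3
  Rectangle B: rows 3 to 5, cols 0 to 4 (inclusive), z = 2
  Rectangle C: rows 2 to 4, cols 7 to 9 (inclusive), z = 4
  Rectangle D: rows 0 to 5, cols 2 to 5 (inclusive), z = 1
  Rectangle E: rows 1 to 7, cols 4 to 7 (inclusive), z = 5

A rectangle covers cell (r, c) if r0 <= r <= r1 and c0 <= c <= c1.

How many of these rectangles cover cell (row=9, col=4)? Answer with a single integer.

Answer: 1

Derivation:
Check cell (9,4):
  A: rows 3-9 cols 3-9 -> covers
  B: rows 3-5 cols 0-4 -> outside (row miss)
  C: rows 2-4 cols 7-9 -> outside (row miss)
  D: rows 0-5 cols 2-5 -> outside (row miss)
  E: rows 1-7 cols 4-7 -> outside (row miss)
Count covering = 1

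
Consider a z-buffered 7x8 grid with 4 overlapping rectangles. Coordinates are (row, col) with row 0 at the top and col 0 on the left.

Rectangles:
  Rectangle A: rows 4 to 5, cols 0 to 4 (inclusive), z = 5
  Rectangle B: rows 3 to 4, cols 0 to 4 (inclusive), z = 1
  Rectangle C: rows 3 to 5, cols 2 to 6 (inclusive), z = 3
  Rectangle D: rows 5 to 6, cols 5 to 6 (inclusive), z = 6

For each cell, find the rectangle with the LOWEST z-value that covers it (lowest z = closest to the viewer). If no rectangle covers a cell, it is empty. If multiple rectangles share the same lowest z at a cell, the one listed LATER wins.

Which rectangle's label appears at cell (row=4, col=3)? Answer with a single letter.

Answer: B

Derivation:
Check cell (4,3):
  A: rows 4-5 cols 0-4 z=5 -> covers; best now A (z=5)
  B: rows 3-4 cols 0-4 z=1 -> covers; best now B (z=1)
  C: rows 3-5 cols 2-6 z=3 -> covers; best now B (z=1)
  D: rows 5-6 cols 5-6 -> outside (row miss)
Winner: B at z=1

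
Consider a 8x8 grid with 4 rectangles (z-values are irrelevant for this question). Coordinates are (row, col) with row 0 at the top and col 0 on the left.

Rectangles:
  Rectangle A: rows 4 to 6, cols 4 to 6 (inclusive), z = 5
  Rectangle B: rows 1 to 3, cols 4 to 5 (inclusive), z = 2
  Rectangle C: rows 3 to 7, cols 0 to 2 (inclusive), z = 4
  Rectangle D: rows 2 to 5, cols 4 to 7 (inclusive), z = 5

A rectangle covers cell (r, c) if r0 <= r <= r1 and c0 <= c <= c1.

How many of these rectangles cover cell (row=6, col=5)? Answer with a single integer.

Check cell (6,5):
  A: rows 4-6 cols 4-6 -> covers
  B: rows 1-3 cols 4-5 -> outside (row miss)
  C: rows 3-7 cols 0-2 -> outside (col miss)
  D: rows 2-5 cols 4-7 -> outside (row miss)
Count covering = 1

Answer: 1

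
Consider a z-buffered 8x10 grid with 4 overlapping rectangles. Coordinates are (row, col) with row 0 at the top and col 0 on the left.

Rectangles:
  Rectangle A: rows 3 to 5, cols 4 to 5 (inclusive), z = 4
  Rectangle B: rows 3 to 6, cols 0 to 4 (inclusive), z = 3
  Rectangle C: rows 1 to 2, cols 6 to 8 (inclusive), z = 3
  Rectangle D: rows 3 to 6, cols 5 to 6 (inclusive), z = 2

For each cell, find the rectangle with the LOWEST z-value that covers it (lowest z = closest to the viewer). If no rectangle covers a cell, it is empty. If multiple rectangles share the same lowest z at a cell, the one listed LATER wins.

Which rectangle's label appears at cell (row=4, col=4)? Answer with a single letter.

Answer: B

Derivation:
Check cell (4,4):
  A: rows 3-5 cols 4-5 z=4 -> covers; best now A (z=4)
  B: rows 3-6 cols 0-4 z=3 -> covers; best now B (z=3)
  C: rows 1-2 cols 6-8 -> outside (row miss)
  D: rows 3-6 cols 5-6 -> outside (col miss)
Winner: B at z=3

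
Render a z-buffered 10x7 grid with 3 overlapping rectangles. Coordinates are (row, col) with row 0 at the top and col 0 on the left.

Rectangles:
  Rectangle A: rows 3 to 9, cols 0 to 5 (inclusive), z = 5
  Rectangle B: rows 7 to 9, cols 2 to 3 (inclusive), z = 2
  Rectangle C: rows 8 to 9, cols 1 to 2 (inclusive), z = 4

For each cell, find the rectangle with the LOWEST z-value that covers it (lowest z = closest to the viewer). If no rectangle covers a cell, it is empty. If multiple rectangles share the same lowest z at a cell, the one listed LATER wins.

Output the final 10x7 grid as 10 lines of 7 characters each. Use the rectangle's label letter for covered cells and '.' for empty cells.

.......
.......
.......
AAAAAA.
AAAAAA.
AAAAAA.
AAAAAA.
AABBAA.
ACBBAA.
ACBBAA.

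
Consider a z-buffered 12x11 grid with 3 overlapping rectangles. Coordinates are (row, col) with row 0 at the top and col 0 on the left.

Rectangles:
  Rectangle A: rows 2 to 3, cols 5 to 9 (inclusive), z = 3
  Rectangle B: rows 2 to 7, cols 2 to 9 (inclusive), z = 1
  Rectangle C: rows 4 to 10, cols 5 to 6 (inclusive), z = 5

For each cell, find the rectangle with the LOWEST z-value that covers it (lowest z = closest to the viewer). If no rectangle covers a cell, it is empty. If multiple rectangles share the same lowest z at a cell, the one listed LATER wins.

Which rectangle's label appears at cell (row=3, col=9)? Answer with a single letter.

Answer: B

Derivation:
Check cell (3,9):
  A: rows 2-3 cols 5-9 z=3 -> covers; best now A (z=3)
  B: rows 2-7 cols 2-9 z=1 -> covers; best now B (z=1)
  C: rows 4-10 cols 5-6 -> outside (row miss)
Winner: B at z=1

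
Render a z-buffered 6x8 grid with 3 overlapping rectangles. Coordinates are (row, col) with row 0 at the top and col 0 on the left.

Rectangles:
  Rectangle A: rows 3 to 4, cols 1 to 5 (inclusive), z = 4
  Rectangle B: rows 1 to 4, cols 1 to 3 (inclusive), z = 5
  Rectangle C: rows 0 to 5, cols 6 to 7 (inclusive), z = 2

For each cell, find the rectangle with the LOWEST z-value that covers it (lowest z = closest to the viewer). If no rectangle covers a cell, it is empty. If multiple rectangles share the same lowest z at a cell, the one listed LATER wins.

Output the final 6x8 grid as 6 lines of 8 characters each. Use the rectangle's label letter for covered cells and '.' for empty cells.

......CC
.BBB..CC
.BBB..CC
.AAAAACC
.AAAAACC
......CC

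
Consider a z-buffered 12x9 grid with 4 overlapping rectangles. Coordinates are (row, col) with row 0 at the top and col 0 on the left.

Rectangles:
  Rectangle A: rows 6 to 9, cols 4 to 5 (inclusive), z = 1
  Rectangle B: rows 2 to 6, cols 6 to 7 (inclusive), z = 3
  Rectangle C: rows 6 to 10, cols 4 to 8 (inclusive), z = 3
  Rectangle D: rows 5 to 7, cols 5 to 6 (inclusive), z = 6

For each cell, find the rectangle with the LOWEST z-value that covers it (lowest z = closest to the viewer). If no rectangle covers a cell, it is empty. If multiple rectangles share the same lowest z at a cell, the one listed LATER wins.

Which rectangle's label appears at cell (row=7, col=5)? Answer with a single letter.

Check cell (7,5):
  A: rows 6-9 cols 4-5 z=1 -> covers; best now A (z=1)
  B: rows 2-6 cols 6-7 -> outside (row miss)
  C: rows 6-10 cols 4-8 z=3 -> covers; best now A (z=1)
  D: rows 5-7 cols 5-6 z=6 -> covers; best now A (z=1)
Winner: A at z=1

Answer: A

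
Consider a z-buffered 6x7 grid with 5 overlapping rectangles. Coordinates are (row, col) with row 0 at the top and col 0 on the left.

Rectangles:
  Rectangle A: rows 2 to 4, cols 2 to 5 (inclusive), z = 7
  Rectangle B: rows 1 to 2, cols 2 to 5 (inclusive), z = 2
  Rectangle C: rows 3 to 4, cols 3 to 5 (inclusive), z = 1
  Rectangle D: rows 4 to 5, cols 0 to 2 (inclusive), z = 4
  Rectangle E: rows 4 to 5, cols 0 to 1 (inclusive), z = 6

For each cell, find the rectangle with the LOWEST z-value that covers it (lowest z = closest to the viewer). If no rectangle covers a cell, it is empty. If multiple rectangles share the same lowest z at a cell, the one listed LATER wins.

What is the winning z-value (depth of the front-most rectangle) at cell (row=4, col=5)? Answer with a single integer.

Check cell (4,5):
  A: rows 2-4 cols 2-5 z=7 -> covers; best now A (z=7)
  B: rows 1-2 cols 2-5 -> outside (row miss)
  C: rows 3-4 cols 3-5 z=1 -> covers; best now C (z=1)
  D: rows 4-5 cols 0-2 -> outside (col miss)
  E: rows 4-5 cols 0-1 -> outside (col miss)
Winner: C at z=1

Answer: 1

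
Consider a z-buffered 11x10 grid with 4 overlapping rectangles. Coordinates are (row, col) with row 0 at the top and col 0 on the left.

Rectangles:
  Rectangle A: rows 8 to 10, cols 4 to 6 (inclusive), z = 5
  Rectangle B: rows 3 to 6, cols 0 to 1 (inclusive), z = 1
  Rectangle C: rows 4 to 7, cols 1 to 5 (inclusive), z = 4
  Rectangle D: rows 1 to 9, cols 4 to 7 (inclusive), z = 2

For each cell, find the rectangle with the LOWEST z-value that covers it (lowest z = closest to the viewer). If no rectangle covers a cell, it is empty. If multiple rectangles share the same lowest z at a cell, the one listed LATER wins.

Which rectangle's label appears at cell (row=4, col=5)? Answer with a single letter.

Answer: D

Derivation:
Check cell (4,5):
  A: rows 8-10 cols 4-6 -> outside (row miss)
  B: rows 3-6 cols 0-1 -> outside (col miss)
  C: rows 4-7 cols 1-5 z=4 -> covers; best now C (z=4)
  D: rows 1-9 cols 4-7 z=2 -> covers; best now D (z=2)
Winner: D at z=2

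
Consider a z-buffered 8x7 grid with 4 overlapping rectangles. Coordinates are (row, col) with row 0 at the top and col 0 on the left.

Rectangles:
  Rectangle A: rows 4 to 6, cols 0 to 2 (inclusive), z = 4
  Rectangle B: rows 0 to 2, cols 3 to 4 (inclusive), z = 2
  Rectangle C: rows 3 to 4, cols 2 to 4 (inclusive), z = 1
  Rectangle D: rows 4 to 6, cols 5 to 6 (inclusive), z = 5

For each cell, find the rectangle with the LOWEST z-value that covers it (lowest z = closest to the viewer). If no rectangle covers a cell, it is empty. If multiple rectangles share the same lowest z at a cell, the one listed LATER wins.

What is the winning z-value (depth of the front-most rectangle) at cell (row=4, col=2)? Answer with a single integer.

Check cell (4,2):
  A: rows 4-6 cols 0-2 z=4 -> covers; best now A (z=4)
  B: rows 0-2 cols 3-4 -> outside (row miss)
  C: rows 3-4 cols 2-4 z=1 -> covers; best now C (z=1)
  D: rows 4-6 cols 5-6 -> outside (col miss)
Winner: C at z=1

Answer: 1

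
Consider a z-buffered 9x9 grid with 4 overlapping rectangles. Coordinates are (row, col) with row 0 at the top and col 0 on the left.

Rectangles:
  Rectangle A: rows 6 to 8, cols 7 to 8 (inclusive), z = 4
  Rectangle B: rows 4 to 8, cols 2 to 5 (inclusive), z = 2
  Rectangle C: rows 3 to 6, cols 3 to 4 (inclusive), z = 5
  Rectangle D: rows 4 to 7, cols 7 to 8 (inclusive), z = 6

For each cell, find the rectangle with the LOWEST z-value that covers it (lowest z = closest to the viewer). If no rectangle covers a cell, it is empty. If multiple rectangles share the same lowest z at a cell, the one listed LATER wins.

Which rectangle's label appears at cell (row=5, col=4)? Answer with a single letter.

Check cell (5,4):
  A: rows 6-8 cols 7-8 -> outside (row miss)
  B: rows 4-8 cols 2-5 z=2 -> covers; best now B (z=2)
  C: rows 3-6 cols 3-4 z=5 -> covers; best now B (z=2)
  D: rows 4-7 cols 7-8 -> outside (col miss)
Winner: B at z=2

Answer: B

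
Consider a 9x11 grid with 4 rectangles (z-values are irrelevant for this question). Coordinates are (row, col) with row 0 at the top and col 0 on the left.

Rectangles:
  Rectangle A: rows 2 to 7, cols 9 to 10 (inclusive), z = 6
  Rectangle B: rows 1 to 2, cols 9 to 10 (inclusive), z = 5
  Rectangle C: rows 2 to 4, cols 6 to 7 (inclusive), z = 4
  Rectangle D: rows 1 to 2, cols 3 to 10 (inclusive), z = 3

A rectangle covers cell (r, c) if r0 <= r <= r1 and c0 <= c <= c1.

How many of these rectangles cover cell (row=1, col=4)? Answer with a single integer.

Check cell (1,4):
  A: rows 2-7 cols 9-10 -> outside (row miss)
  B: rows 1-2 cols 9-10 -> outside (col miss)
  C: rows 2-4 cols 6-7 -> outside (row miss)
  D: rows 1-2 cols 3-10 -> covers
Count covering = 1

Answer: 1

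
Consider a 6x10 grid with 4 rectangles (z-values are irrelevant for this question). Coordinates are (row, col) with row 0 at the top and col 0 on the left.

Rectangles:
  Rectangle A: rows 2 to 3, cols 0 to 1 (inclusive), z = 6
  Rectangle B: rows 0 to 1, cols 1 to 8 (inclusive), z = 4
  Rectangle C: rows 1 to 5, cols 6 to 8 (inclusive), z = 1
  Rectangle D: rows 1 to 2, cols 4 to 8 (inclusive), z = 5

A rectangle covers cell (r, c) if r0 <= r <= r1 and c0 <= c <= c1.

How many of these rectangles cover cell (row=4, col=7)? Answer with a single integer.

Check cell (4,7):
  A: rows 2-3 cols 0-1 -> outside (row miss)
  B: rows 0-1 cols 1-8 -> outside (row miss)
  C: rows 1-5 cols 6-8 -> covers
  D: rows 1-2 cols 4-8 -> outside (row miss)
Count covering = 1

Answer: 1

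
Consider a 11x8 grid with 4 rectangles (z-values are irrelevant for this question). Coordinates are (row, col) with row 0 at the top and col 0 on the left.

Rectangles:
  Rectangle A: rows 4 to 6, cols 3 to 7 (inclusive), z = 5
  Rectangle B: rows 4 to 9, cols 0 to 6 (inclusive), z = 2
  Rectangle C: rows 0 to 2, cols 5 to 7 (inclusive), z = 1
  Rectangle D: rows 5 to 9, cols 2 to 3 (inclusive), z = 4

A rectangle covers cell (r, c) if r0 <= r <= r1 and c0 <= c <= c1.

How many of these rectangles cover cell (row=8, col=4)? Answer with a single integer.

Answer: 1

Derivation:
Check cell (8,4):
  A: rows 4-6 cols 3-7 -> outside (row miss)
  B: rows 4-9 cols 0-6 -> covers
  C: rows 0-2 cols 5-7 -> outside (row miss)
  D: rows 5-9 cols 2-3 -> outside (col miss)
Count covering = 1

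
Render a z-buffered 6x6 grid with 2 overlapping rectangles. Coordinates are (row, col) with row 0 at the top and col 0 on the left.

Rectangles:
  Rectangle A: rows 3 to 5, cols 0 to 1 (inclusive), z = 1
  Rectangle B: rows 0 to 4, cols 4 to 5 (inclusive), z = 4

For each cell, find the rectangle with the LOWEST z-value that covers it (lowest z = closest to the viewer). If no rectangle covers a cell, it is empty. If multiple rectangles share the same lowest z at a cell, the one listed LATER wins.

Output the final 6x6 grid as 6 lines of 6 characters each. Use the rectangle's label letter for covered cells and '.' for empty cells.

....BB
....BB
....BB
AA..BB
AA..BB
AA....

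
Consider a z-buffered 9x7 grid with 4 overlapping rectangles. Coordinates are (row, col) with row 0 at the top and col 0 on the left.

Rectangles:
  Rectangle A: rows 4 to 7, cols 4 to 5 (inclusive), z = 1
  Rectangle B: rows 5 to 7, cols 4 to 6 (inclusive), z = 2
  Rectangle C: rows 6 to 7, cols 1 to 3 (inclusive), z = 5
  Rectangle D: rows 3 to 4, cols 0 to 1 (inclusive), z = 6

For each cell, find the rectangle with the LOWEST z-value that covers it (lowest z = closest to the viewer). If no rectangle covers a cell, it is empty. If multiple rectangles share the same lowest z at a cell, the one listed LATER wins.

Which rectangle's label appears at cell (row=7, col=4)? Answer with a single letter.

Check cell (7,4):
  A: rows 4-7 cols 4-5 z=1 -> covers; best now A (z=1)
  B: rows 5-7 cols 4-6 z=2 -> covers; best now A (z=1)
  C: rows 6-7 cols 1-3 -> outside (col miss)
  D: rows 3-4 cols 0-1 -> outside (row miss)
Winner: A at z=1

Answer: A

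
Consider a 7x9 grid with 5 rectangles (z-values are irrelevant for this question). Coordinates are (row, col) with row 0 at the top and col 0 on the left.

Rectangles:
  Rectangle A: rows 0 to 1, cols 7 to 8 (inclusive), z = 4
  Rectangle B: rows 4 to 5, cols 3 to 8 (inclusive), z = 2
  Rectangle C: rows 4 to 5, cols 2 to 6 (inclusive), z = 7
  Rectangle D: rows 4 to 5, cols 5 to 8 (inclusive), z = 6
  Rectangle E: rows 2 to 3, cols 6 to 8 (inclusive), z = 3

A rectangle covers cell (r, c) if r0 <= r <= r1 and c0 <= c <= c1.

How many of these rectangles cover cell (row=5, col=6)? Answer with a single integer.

Answer: 3

Derivation:
Check cell (5,6):
  A: rows 0-1 cols 7-8 -> outside (row miss)
  B: rows 4-5 cols 3-8 -> covers
  C: rows 4-5 cols 2-6 -> covers
  D: rows 4-5 cols 5-8 -> covers
  E: rows 2-3 cols 6-8 -> outside (row miss)
Count covering = 3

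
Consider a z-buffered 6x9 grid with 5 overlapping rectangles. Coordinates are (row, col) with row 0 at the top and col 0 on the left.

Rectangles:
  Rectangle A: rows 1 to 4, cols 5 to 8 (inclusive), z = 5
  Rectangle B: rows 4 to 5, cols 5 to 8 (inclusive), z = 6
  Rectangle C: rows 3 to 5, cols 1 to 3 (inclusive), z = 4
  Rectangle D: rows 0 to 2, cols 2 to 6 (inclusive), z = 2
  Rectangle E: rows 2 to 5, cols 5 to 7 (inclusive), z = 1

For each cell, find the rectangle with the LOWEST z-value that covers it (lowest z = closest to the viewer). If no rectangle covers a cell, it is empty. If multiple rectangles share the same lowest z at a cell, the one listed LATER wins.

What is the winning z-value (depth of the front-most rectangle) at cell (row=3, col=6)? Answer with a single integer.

Answer: 1

Derivation:
Check cell (3,6):
  A: rows 1-4 cols 5-8 z=5 -> covers; best now A (z=5)
  B: rows 4-5 cols 5-8 -> outside (row miss)
  C: rows 3-5 cols 1-3 -> outside (col miss)
  D: rows 0-2 cols 2-6 -> outside (row miss)
  E: rows 2-5 cols 5-7 z=1 -> covers; best now E (z=1)
Winner: E at z=1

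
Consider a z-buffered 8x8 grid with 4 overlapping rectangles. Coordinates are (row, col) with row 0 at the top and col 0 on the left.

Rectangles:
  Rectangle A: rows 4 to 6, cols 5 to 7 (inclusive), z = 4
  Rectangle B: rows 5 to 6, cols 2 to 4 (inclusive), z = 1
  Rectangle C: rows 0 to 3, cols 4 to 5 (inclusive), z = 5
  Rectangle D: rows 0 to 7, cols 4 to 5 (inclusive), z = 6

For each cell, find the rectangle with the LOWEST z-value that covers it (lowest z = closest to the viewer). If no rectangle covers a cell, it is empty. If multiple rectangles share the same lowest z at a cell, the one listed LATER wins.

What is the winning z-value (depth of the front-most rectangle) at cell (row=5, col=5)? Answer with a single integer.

Check cell (5,5):
  A: rows 4-6 cols 5-7 z=4 -> covers; best now A (z=4)
  B: rows 5-6 cols 2-4 -> outside (col miss)
  C: rows 0-3 cols 4-5 -> outside (row miss)
  D: rows 0-7 cols 4-5 z=6 -> covers; best now A (z=4)
Winner: A at z=4

Answer: 4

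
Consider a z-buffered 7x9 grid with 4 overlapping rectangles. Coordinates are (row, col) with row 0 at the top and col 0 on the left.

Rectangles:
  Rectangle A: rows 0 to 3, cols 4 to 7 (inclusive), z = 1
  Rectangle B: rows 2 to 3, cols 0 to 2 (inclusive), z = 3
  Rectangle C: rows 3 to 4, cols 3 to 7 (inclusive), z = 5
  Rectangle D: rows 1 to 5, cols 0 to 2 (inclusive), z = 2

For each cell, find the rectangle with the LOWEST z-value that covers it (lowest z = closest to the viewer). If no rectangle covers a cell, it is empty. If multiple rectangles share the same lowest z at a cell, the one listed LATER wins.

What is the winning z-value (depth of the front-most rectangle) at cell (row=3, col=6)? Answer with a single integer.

Check cell (3,6):
  A: rows 0-3 cols 4-7 z=1 -> covers; best now A (z=1)
  B: rows 2-3 cols 0-2 -> outside (col miss)
  C: rows 3-4 cols 3-7 z=5 -> covers; best now A (z=1)
  D: rows 1-5 cols 0-2 -> outside (col miss)
Winner: A at z=1

Answer: 1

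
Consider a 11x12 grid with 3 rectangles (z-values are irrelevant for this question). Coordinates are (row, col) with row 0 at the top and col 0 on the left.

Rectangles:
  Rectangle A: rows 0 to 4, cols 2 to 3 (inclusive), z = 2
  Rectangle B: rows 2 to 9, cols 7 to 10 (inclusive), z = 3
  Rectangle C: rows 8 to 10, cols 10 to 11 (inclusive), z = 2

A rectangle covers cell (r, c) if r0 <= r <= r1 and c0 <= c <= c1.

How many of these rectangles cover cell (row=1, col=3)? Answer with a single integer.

Check cell (1,3):
  A: rows 0-4 cols 2-3 -> covers
  B: rows 2-9 cols 7-10 -> outside (row miss)
  C: rows 8-10 cols 10-11 -> outside (row miss)
Count covering = 1

Answer: 1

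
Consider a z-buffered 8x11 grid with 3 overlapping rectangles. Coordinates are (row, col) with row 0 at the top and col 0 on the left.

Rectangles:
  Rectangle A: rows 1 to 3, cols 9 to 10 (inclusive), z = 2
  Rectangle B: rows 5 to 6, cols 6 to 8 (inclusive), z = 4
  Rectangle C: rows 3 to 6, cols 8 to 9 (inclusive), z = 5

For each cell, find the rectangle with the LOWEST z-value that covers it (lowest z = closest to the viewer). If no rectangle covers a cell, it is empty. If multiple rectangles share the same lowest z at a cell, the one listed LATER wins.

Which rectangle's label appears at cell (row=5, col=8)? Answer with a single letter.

Check cell (5,8):
  A: rows 1-3 cols 9-10 -> outside (row miss)
  B: rows 5-6 cols 6-8 z=4 -> covers; best now B (z=4)
  C: rows 3-6 cols 8-9 z=5 -> covers; best now B (z=4)
Winner: B at z=4

Answer: B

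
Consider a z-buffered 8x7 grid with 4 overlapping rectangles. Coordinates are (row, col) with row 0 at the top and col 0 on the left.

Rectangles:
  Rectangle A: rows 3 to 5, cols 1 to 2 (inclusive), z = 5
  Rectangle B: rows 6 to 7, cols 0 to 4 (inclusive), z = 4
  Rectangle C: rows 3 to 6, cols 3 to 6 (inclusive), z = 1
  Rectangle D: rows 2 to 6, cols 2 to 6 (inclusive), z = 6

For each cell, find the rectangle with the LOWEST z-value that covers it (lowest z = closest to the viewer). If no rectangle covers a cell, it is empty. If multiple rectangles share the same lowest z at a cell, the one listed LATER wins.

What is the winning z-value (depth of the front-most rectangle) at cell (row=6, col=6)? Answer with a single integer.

Check cell (6,6):
  A: rows 3-5 cols 1-2 -> outside (row miss)
  B: rows 6-7 cols 0-4 -> outside (col miss)
  C: rows 3-6 cols 3-6 z=1 -> covers; best now C (z=1)
  D: rows 2-6 cols 2-6 z=6 -> covers; best now C (z=1)
Winner: C at z=1

Answer: 1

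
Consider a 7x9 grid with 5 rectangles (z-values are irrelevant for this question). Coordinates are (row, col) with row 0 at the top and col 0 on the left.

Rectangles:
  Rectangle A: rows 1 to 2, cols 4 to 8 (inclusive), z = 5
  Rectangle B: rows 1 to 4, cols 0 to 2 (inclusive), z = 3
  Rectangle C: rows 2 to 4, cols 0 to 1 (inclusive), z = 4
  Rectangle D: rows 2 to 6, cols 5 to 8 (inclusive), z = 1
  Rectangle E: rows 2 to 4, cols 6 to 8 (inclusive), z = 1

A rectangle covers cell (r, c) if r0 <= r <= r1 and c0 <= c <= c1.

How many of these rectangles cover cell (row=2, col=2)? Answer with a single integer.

Check cell (2,2):
  A: rows 1-2 cols 4-8 -> outside (col miss)
  B: rows 1-4 cols 0-2 -> covers
  C: rows 2-4 cols 0-1 -> outside (col miss)
  D: rows 2-6 cols 5-8 -> outside (col miss)
  E: rows 2-4 cols 6-8 -> outside (col miss)
Count covering = 1

Answer: 1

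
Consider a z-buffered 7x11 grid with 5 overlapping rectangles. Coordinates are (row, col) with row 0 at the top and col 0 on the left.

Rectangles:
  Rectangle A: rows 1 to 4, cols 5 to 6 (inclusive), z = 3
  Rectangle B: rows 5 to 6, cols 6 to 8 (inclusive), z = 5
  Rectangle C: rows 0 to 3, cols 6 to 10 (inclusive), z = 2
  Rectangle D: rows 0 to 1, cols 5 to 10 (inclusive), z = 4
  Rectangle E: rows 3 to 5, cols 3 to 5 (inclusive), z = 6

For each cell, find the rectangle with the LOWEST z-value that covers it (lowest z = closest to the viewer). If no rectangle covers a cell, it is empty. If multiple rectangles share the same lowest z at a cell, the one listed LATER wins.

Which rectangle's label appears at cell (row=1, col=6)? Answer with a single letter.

Check cell (1,6):
  A: rows 1-4 cols 5-6 z=3 -> covers; best now A (z=3)
  B: rows 5-6 cols 6-8 -> outside (row miss)
  C: rows 0-3 cols 6-10 z=2 -> covers; best now C (z=2)
  D: rows 0-1 cols 5-10 z=4 -> covers; best now C (z=2)
  E: rows 3-5 cols 3-5 -> outside (row miss)
Winner: C at z=2

Answer: C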